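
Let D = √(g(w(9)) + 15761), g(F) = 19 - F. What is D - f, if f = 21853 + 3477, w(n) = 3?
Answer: -25330 + 3*√1753 ≈ -25204.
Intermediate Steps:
D = 3*√1753 (D = √((19 - 1*3) + 15761) = √((19 - 3) + 15761) = √(16 + 15761) = √15777 = 3*√1753 ≈ 125.61)
f = 25330
D - f = 3*√1753 - 1*25330 = 3*√1753 - 25330 = -25330 + 3*√1753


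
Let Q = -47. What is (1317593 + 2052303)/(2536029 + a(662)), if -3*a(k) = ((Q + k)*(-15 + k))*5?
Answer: 1684948/936427 ≈ 1.7993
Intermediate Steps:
a(k) = -5*(-47 + k)*(-15 + k)/3 (a(k) = -(-47 + k)*(-15 + k)*5/3 = -5*(-47 + k)*(-15 + k)/3)
(1317593 + 2052303)/(2536029 + a(662)) = (1317593 + 2052303)/(2536029 + (-1175 - 5/3*662² + (310/3)*662)) = 3369896/(2536029 + (-1175 - 5/3*438244 + 205220/3)) = 3369896/(2536029 + (-1175 - 2191220/3 + 205220/3)) = 3369896/(2536029 - 663175) = 3369896/1872854 = 3369896*(1/1872854) = 1684948/936427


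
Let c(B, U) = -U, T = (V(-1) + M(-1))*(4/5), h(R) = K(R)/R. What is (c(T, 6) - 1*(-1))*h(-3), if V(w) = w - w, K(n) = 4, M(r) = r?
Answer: 20/3 ≈ 6.6667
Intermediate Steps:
V(w) = 0
h(R) = 4/R
T = -⅘ (T = (0 - 1)*(4/5) = -4/5 = -1*⅘ = -⅘ ≈ -0.80000)
(c(T, 6) - 1*(-1))*h(-3) = (-1*6 - 1*(-1))*(4/(-3)) = (-6 + 1)*(4*(-⅓)) = -5*(-4/3) = 20/3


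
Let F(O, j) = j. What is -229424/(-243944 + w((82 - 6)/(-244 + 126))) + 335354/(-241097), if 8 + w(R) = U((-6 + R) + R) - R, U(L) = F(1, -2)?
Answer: -97708777515/216885557066 ≈ -0.45051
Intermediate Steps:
U(L) = -2
w(R) = -10 - R (w(R) = -8 + (-2 - R) = -10 - R)
-229424/(-243944 + w((82 - 6)/(-244 + 126))) + 335354/(-241097) = -229424/(-243944 + (-10 - (82 - 6)/(-244 + 126))) + 335354/(-241097) = -229424/(-243944 + (-10 - 76/(-118))) + 335354*(-1/241097) = -229424/(-243944 + (-10 - 76*(-1)/118)) - 335354/241097 = -229424/(-243944 + (-10 - 1*(-38/59))) - 335354/241097 = -229424/(-243944 + (-10 + 38/59)) - 335354/241097 = -229424/(-243944 - 552/59) - 335354/241097 = -229424/(-14393248/59) - 335354/241097 = -229424*(-59/14393248) - 335354/241097 = 846001/899578 - 335354/241097 = -97708777515/216885557066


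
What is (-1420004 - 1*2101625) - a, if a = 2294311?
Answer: -5815940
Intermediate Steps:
(-1420004 - 1*2101625) - a = (-1420004 - 1*2101625) - 1*2294311 = (-1420004 - 2101625) - 2294311 = -3521629 - 2294311 = -5815940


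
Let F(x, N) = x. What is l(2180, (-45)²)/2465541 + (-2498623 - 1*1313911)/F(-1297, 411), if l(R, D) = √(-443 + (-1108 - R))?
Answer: 3812534/1297 + I*√3731/2465541 ≈ 2939.5 + 2.4774e-5*I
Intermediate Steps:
l(R, D) = √(-1551 - R)
l(2180, (-45)²)/2465541 + (-2498623 - 1*1313911)/F(-1297, 411) = √(-1551 - 1*2180)/2465541 + (-2498623 - 1*1313911)/(-1297) = √(-1551 - 2180)*(1/2465541) + (-2498623 - 1313911)*(-1/1297) = √(-3731)*(1/2465541) - 3812534*(-1/1297) = (I*√3731)*(1/2465541) + 3812534/1297 = I*√3731/2465541 + 3812534/1297 = 3812534/1297 + I*√3731/2465541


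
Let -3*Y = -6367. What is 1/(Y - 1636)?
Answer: 3/1459 ≈ 0.0020562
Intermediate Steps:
Y = 6367/3 (Y = -⅓*(-6367) = 6367/3 ≈ 2122.3)
1/(Y - 1636) = 1/(6367/3 - 1636) = 1/(1459/3) = 3/1459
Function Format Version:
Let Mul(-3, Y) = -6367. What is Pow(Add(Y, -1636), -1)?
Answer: Rational(3, 1459) ≈ 0.0020562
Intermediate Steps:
Y = Rational(6367, 3) (Y = Mul(Rational(-1, 3), -6367) = Rational(6367, 3) ≈ 2122.3)
Pow(Add(Y, -1636), -1) = Pow(Add(Rational(6367, 3), -1636), -1) = Pow(Rational(1459, 3), -1) = Rational(3, 1459)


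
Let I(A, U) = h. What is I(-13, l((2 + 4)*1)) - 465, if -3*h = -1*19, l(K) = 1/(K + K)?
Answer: -1376/3 ≈ -458.67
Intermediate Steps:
l(K) = 1/(2*K)
h = 19/3 (h = -(-1)*19/3 = -1/3*(-19) = 19/3 ≈ 6.3333)
I(A, U) = 19/3
I(-13, l((2 + 4)*1)) - 465 = 19/3 - 465 = -1376/3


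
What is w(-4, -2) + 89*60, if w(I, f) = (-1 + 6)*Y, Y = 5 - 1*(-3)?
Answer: 5380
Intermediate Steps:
Y = 8 (Y = 5 + 3 = 8)
w(I, f) = 40 (w(I, f) = (-1 + 6)*8 = 5*8 = 40)
w(-4, -2) + 89*60 = 40 + 89*60 = 40 + 5340 = 5380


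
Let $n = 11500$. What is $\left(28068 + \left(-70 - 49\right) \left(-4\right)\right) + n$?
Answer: $40044$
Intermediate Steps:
$\left(28068 + \left(-70 - 49\right) \left(-4\right)\right) + n = \left(28068 + \left(-70 - 49\right) \left(-4\right)\right) + 11500 = \left(28068 - -476\right) + 11500 = \left(28068 + 476\right) + 11500 = 28544 + 11500 = 40044$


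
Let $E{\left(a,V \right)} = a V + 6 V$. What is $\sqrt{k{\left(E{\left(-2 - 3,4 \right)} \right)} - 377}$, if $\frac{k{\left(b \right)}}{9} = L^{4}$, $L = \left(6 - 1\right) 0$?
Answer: $i \sqrt{377} \approx 19.417 i$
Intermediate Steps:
$L = 0$ ($L = 5 \cdot 0 = 0$)
$E{\left(a,V \right)} = 6 V + V a$ ($E{\left(a,V \right)} = V a + 6 V = 6 V + V a$)
$k{\left(b \right)} = 0$ ($k{\left(b \right)} = 9 \cdot 0^{4} = 9 \cdot 0 = 0$)
$\sqrt{k{\left(E{\left(-2 - 3,4 \right)} \right)} - 377} = \sqrt{0 - 377} = \sqrt{-377} = i \sqrt{377}$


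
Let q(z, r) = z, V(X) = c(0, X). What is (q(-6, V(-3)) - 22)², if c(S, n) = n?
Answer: 784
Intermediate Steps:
V(X) = X
(q(-6, V(-3)) - 22)² = (-6 - 22)² = (-28)² = 784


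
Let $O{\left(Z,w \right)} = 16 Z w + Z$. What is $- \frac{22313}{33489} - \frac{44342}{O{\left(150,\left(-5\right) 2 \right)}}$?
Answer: $\frac{17644522}{14790975} \approx 1.1929$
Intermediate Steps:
$O{\left(Z,w \right)} = Z + 16 Z w$ ($O{\left(Z,w \right)} = 16 Z w + Z = Z + 16 Z w$)
$- \frac{22313}{33489} - \frac{44342}{O{\left(150,\left(-5\right) 2 \right)}} = - \frac{22313}{33489} - \frac{44342}{150 \left(1 + 16 \left(\left(-5\right) 2\right)\right)} = \left(-22313\right) \frac{1}{33489} - \frac{44342}{150 \left(1 + 16 \left(-10\right)\right)} = - \frac{22313}{33489} - \frac{44342}{150 \left(1 - 160\right)} = - \frac{22313}{33489} - \frac{44342}{150 \left(-159\right)} = - \frac{22313}{33489} - \frac{44342}{-23850} = - \frac{22313}{33489} - - \frac{22171}{11925} = - \frac{22313}{33489} + \frac{22171}{11925} = \frac{17644522}{14790975}$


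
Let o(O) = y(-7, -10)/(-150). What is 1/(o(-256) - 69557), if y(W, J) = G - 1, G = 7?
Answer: -25/1738926 ≈ -1.4377e-5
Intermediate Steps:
y(W, J) = 6 (y(W, J) = 7 - 1 = 6)
o(O) = -1/25 (o(O) = 6/(-150) = 6*(-1/150) = -1/25)
1/(o(-256) - 69557) = 1/(-1/25 - 69557) = 1/(-1738926/25) = -25/1738926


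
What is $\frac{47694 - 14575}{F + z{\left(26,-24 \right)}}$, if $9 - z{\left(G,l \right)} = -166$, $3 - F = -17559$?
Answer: $\frac{33119}{17737} \approx 1.8672$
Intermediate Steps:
$F = 17562$ ($F = 3 - -17559 = 3 + 17559 = 17562$)
$z{\left(G,l \right)} = 175$ ($z{\left(G,l \right)} = 9 - -166 = 9 + 166 = 175$)
$\frac{47694 - 14575}{F + z{\left(26,-24 \right)}} = \frac{47694 - 14575}{17562 + 175} = \frac{33119}{17737}$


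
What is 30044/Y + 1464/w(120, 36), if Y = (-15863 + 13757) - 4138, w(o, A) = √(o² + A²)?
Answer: -1073/223 + 122*√109/109 ≈ 6.8738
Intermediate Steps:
w(o, A) = √(A² + o²)
Y = -6244 (Y = -2106 - 4138 = -6244)
30044/Y + 1464/w(120, 36) = 30044/(-6244) + 1464/(√(36² + 120²)) = 30044*(-1/6244) + 1464/(√(1296 + 14400)) = -1073/223 + 1464/(√15696) = -1073/223 + 1464/((12*√109)) = -1073/223 + 1464*(√109/1308) = -1073/223 + 122*√109/109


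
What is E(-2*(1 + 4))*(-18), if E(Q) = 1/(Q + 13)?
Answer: -6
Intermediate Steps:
E(Q) = 1/(13 + Q)
E(-2*(1 + 4))*(-18) = -18/(13 - 2*(1 + 4)) = -18/(13 - 2*5) = -18/(13 - 10) = -18/3 = (1/3)*(-18) = -6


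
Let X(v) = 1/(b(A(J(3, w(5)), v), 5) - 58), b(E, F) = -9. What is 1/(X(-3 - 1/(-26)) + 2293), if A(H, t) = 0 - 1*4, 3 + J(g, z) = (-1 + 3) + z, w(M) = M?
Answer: 67/153630 ≈ 0.00043611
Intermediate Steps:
J(g, z) = -1 + z (J(g, z) = -3 + ((-1 + 3) + z) = -3 + (2 + z) = -1 + z)
A(H, t) = -4 (A(H, t) = 0 - 4 = -4)
X(v) = -1/67 (X(v) = 1/(-9 - 58) = 1/(-67) = -1/67)
1/(X(-3 - 1/(-26)) + 2293) = 1/(-1/67 + 2293) = 1/(153630/67) = 67/153630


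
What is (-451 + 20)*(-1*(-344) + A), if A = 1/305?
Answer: -45220951/305 ≈ -1.4827e+5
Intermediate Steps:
A = 1/305 ≈ 0.0032787
(-451 + 20)*(-1*(-344) + A) = (-451 + 20)*(-1*(-344) + 1/305) = -431*(344 + 1/305) = -431*104921/305 = -45220951/305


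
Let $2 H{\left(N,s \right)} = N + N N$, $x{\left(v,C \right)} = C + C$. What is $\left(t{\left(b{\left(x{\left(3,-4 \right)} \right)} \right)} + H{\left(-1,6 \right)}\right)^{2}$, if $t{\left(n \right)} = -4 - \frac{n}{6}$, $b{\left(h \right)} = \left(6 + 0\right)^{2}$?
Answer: $100$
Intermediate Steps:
$x{\left(v,C \right)} = 2 C$
$b{\left(h \right)} = 36$ ($b{\left(h \right)} = 6^{2} = 36$)
$t{\left(n \right)} = -4 - \frac{n}{6}$ ($t{\left(n \right)} = -4 - n \frac{1}{6} = -4 - \frac{n}{6}$)
$H{\left(N,s \right)} = \frac{N}{2} + \frac{N^{2}}{2}$ ($H{\left(N,s \right)} = \frac{N + N N}{2} = \frac{N + N^{2}}{2} = \frac{N}{2} + \frac{N^{2}}{2}$)
$\left(t{\left(b{\left(x{\left(3,-4 \right)} \right)} \right)} + H{\left(-1,6 \right)}\right)^{2} = \left(\left(-4 - 6\right) + \frac{1}{2} \left(-1\right) \left(1 - 1\right)\right)^{2} = \left(\left(-4 - 6\right) + \frac{1}{2} \left(-1\right) 0\right)^{2} = \left(-10 + 0\right)^{2} = \left(-10\right)^{2} = 100$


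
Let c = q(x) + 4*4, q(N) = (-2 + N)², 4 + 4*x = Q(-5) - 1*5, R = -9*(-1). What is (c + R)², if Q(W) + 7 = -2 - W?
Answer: 707281/256 ≈ 2762.8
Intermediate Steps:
Q(W) = -9 - W (Q(W) = -7 + (-2 - W) = -9 - W)
R = 9
x = -13/4 (x = -1 + ((-9 - 1*(-5)) - 1*5)/4 = -1 + ((-9 + 5) - 5)/4 = -1 + (-4 - 5)/4 = -1 + (¼)*(-9) = -1 - 9/4 = -13/4 ≈ -3.2500)
c = 697/16 (c = (-2 - 13/4)² + 4*4 = (-21/4)² + 16 = 441/16 + 16 = 697/16 ≈ 43.563)
(c + R)² = (697/16 + 9)² = (841/16)² = 707281/256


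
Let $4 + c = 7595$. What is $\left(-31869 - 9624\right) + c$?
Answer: $-33902$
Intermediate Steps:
$c = 7591$ ($c = -4 + 7595 = 7591$)
$\left(-31869 - 9624\right) + c = \left(-31869 - 9624\right) + 7591 = -41493 + 7591 = -33902$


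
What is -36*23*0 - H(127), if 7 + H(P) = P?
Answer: -120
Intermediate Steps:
H(P) = -7 + P
-36*23*0 - H(127) = -36*23*0 - (-7 + 127) = -828*0 - 1*120 = 0 - 120 = -120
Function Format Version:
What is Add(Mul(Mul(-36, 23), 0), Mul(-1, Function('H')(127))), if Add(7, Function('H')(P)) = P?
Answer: -120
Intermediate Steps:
Function('H')(P) = Add(-7, P)
Add(Mul(Mul(-36, 23), 0), Mul(-1, Function('H')(127))) = Add(Mul(Mul(-36, 23), 0), Mul(-1, Add(-7, 127))) = Add(Mul(-828, 0), Mul(-1, 120)) = Add(0, -120) = -120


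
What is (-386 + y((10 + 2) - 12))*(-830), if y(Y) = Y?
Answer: 320380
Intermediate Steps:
(-386 + y((10 + 2) - 12))*(-830) = (-386 + ((10 + 2) - 12))*(-830) = (-386 + (12 - 12))*(-830) = (-386 + 0)*(-830) = -386*(-830) = 320380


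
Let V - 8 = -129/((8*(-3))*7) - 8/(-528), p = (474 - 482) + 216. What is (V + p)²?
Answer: 160492378225/3415104 ≈ 46995.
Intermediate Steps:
p = 208 (p = -8 + 216 = 208)
V = 16231/1848 (V = 8 + (-129/((8*(-3))*7) - 8/(-528)) = 8 + (-129/((-24*7)) - 8*(-1/528)) = 8 + (-129/(-168) + 1/66) = 8 + (-129*(-1/168) + 1/66) = 8 + (43/56 + 1/66) = 8 + 1447/1848 = 16231/1848 ≈ 8.7830)
(V + p)² = (16231/1848 + 208)² = (400615/1848)² = 160492378225/3415104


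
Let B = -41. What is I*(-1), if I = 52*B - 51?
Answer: 2183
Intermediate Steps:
I = -2183 (I = 52*(-41) - 51 = -2132 - 51 = -2183)
I*(-1) = -2183*(-1) = 2183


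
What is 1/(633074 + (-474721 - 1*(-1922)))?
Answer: 1/160275 ≈ 6.2393e-6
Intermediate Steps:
1/(633074 + (-474721 - 1*(-1922))) = 1/(633074 + (-474721 + 1922)) = 1/(633074 - 472799) = 1/160275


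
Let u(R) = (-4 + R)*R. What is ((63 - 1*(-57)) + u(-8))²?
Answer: 46656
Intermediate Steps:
u(R) = R*(-4 + R)
((63 - 1*(-57)) + u(-8))² = ((63 - 1*(-57)) - 8*(-4 - 8))² = ((63 + 57) - 8*(-12))² = (120 + 96)² = 216² = 46656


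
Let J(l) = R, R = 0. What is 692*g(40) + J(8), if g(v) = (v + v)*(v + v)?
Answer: 4428800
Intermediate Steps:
g(v) = 4*v² (g(v) = (2*v)*(2*v) = 4*v²)
J(l) = 0
692*g(40) + J(8) = 692*(4*40²) + 0 = 692*(4*1600) + 0 = 692*6400 + 0 = 4428800 + 0 = 4428800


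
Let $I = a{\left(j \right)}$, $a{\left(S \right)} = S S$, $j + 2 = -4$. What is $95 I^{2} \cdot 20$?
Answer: $2462400$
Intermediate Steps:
$j = -6$ ($j = -2 - 4 = -6$)
$a{\left(S \right)} = S^{2}$
$I = 36$ ($I = \left(-6\right)^{2} = 36$)
$95 I^{2} \cdot 20 = 95 \cdot 36^{2} \cdot 20 = 95 \cdot 1296 \cdot 20 = 123120 \cdot 20 = 2462400$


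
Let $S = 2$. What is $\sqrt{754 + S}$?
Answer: $6 \sqrt{21} \approx 27.495$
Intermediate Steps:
$\sqrt{754 + S} = \sqrt{754 + 2} = \sqrt{756} = 6 \sqrt{21}$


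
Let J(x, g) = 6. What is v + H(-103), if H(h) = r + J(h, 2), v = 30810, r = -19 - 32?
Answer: 30765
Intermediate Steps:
r = -51
H(h) = -45 (H(h) = -51 + 6 = -45)
v + H(-103) = 30810 - 45 = 30765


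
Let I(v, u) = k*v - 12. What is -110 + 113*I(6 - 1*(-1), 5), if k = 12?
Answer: 8026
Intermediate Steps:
I(v, u) = -12 + 12*v (I(v, u) = 12*v - 12 = -12 + 12*v)
-110 + 113*I(6 - 1*(-1), 5) = -110 + 113*(-12 + 12*(6 - 1*(-1))) = -110 + 113*(-12 + 12*(6 + 1)) = -110 + 113*(-12 + 12*7) = -110 + 113*(-12 + 84) = -110 + 113*72 = -110 + 8136 = 8026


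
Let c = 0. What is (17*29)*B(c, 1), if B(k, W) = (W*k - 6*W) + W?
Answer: -2465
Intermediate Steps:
B(k, W) = -5*W + W*k (B(k, W) = (-6*W + W*k) + W = -5*W + W*k)
(17*29)*B(c, 1) = (17*29)*(1*(-5 + 0)) = 493*(1*(-5)) = 493*(-5) = -2465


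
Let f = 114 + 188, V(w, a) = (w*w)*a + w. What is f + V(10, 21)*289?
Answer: 610092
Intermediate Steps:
V(w, a) = w + a*w**2 (V(w, a) = w**2*a + w = a*w**2 + w = w + a*w**2)
f = 302
f + V(10, 21)*289 = 302 + (10*(1 + 21*10))*289 = 302 + (10*(1 + 210))*289 = 302 + (10*211)*289 = 302 + 2110*289 = 302 + 609790 = 610092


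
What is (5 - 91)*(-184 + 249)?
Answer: -5590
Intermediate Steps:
(5 - 91)*(-184 + 249) = -86*65 = -5590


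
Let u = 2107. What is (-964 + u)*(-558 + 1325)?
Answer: 876681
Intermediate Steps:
(-964 + u)*(-558 + 1325) = (-964 + 2107)*(-558 + 1325) = 1143*767 = 876681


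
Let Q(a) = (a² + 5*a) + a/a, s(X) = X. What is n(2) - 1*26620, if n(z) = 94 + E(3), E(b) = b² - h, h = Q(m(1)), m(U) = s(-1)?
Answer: -26514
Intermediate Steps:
m(U) = -1
Q(a) = 1 + a² + 5*a (Q(a) = (a² + 5*a) + 1 = 1 + a² + 5*a)
h = -3 (h = 1 + (-1)² + 5*(-1) = 1 + 1 - 5 = -3)
E(b) = 3 + b² (E(b) = b² - 1*(-3) = b² + 3 = 3 + b²)
n(z) = 106 (n(z) = 94 + (3 + 3²) = 94 + (3 + 9) = 94 + 12 = 106)
n(2) - 1*26620 = 106 - 1*26620 = 106 - 26620 = -26514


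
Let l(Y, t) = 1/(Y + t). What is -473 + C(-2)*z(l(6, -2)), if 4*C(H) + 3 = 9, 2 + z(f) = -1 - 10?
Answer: -985/2 ≈ -492.50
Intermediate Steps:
z(f) = -13 (z(f) = -2 + (-1 - 10) = -2 - 11 = -13)
C(H) = 3/2 (C(H) = -¾ + (¼)*9 = -¾ + 9/4 = 3/2)
-473 + C(-2)*z(l(6, -2)) = -473 + (3/2)*(-13) = -473 - 39/2 = -985/2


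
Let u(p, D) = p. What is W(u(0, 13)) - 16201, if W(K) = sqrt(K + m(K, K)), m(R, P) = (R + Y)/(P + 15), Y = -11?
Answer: -16201 + I*sqrt(165)/15 ≈ -16201.0 + 0.85635*I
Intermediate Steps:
m(R, P) = (-11 + R)/(15 + P) (m(R, P) = (R - 11)/(P + 15) = (-11 + R)/(15 + P))
W(K) = sqrt(K + (-11 + K)/(15 + K))
W(u(0, 13)) - 16201 = sqrt((-11 + 0 + 0*(15 + 0))/(15 + 0)) - 16201 = sqrt((-11 + 0 + 0*15)/15) - 16201 = sqrt((-11 + 0 + 0)/15) - 16201 = sqrt((1/15)*(-11)) - 16201 = sqrt(-11/15) - 16201 = I*sqrt(165)/15 - 16201 = -16201 + I*sqrt(165)/15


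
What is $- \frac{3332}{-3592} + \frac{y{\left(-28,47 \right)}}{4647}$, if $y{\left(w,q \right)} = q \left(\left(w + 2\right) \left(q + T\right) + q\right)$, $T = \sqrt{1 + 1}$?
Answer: $- \frac{45721099}{4173006} - \frac{1222 \sqrt{2}}{4647} \approx -11.328$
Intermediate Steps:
$T = \sqrt{2} \approx 1.4142$
$y{\left(w,q \right)} = q \left(q + \left(2 + w\right) \left(q + \sqrt{2}\right)\right)$ ($y{\left(w,q \right)} = q \left(\left(w + 2\right) \left(q + \sqrt{2}\right) + q\right) = q \left(\left(2 + w\right) \left(q + \sqrt{2}\right) + q\right) = q \left(q + \left(2 + w\right) \left(q + \sqrt{2}\right)\right)$)
$- \frac{3332}{-3592} + \frac{y{\left(-28,47 \right)}}{4647} = - \frac{3332}{-3592} + \frac{47 \left(2 \sqrt{2} + 3 \cdot 47 + 47 \left(-28\right) - 28 \sqrt{2}\right)}{4647} = \left(-3332\right) \left(- \frac{1}{3592}\right) + 47 \left(2 \sqrt{2} + 141 - 1316 - 28 \sqrt{2}\right) \frac{1}{4647} = \frac{833}{898} + 47 \left(-1175 - 26 \sqrt{2}\right) \frac{1}{4647} = \frac{833}{898} + \left(-55225 - 1222 \sqrt{2}\right) \frac{1}{4647} = \frac{833}{898} - \left(\frac{55225}{4647} + \frac{1222 \sqrt{2}}{4647}\right) = - \frac{45721099}{4173006} - \frac{1222 \sqrt{2}}{4647}$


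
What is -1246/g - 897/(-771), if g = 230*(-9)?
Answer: 469576/265995 ≈ 1.7654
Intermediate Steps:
g = -2070
-1246/g - 897/(-771) = -1246/(-2070) - 897/(-771) = -1246*(-1/2070) - 897*(-1/771) = 623/1035 + 299/257 = 469576/265995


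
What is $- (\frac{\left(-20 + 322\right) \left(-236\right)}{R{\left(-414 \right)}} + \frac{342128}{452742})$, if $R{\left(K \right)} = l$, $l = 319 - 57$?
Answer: $\frac{8044547572}{29654601} \approx 271.27$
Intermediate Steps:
$l = 262$
$R{\left(K \right)} = 262$
$- (\frac{\left(-20 + 322\right) \left(-236\right)}{R{\left(-414 \right)}} + \frac{342128}{452742}) = - (\frac{\left(-20 + 322\right) \left(-236\right)}{262} + \frac{342128}{452742}) = - (302 \left(-236\right) \frac{1}{262} + 342128 \cdot \frac{1}{452742}) = - (\left(-71272\right) \frac{1}{262} + \frac{171064}{226371}) = - (- \frac{35636}{131} + \frac{171064}{226371}) = \left(-1\right) \left(- \frac{8044547572}{29654601}\right) = \frac{8044547572}{29654601}$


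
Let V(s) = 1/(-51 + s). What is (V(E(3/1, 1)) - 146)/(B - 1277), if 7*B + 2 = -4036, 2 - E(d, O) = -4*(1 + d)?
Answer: 33733/428241 ≈ 0.078771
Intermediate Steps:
E(d, O) = 6 + 4*d (E(d, O) = 2 - (-4)*(1 + d) = 2 - (-4 - 4*d) = 2 + (4 + 4*d) = 6 + 4*d)
B = -4038/7 (B = -2/7 + (⅐)*(-4036) = -2/7 - 4036/7 = -4038/7 ≈ -576.86)
(V(E(3/1, 1)) - 146)/(B - 1277) = (1/(-51 + (6 + 4*(3/1))) - 146)/(-4038/7 - 1277) = (1/(-51 + (6 + 4*(3*1))) - 146)/(-12977/7) = (1/(-51 + (6 + 4*3)) - 146)*(-7/12977) = (1/(-51 + (6 + 12)) - 146)*(-7/12977) = (1/(-51 + 18) - 146)*(-7/12977) = (1/(-33) - 146)*(-7/12977) = (-1/33 - 146)*(-7/12977) = -4819/33*(-7/12977) = 33733/428241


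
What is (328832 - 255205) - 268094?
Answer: -194467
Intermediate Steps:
(328832 - 255205) - 268094 = 73627 - 268094 = -194467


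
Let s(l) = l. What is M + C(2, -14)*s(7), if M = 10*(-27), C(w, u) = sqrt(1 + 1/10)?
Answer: -270 + 7*sqrt(110)/10 ≈ -262.66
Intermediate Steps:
C(w, u) = sqrt(110)/10 (C(w, u) = sqrt(1 + 1*(1/10)) = sqrt(1 + 1/10) = sqrt(11/10) = sqrt(110)/10)
M = -270
M + C(2, -14)*s(7) = -270 + (sqrt(110)/10)*7 = -270 + 7*sqrt(110)/10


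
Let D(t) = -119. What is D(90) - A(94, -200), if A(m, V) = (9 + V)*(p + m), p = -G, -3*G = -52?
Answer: 43573/3 ≈ 14524.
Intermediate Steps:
G = 52/3 (G = -⅓*(-52) = 52/3 ≈ 17.333)
p = -52/3 (p = -1*52/3 = -52/3 ≈ -17.333)
A(m, V) = (9 + V)*(-52/3 + m)
D(90) - A(94, -200) = -119 - (-156 + 9*94 - 52/3*(-200) - 200*94) = -119 - (-156 + 846 + 10400/3 - 18800) = -119 - 1*(-43930/3) = -119 + 43930/3 = 43573/3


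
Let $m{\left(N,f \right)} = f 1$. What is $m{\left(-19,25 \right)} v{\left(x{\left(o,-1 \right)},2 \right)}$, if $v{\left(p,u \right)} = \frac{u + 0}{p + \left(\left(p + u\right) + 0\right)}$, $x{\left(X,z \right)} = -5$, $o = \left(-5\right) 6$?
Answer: $- \frac{25}{4} \approx -6.25$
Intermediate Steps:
$m{\left(N,f \right)} = f$
$o = -30$
$v{\left(p,u \right)} = \frac{u}{u + 2 p}$ ($v{\left(p,u \right)} = \frac{u}{p + \left(p + u\right)} = \frac{u}{u + 2 p}$)
$m{\left(-19,25 \right)} v{\left(x{\left(o,-1 \right)},2 \right)} = 25 \frac{2}{2 + 2 \left(-5\right)} = 25 \frac{2}{2 - 10} = 25 \frac{2}{-8} = 25 \cdot 2 \left(- \frac{1}{8}\right) = 25 \left(- \frac{1}{4}\right) = - \frac{25}{4}$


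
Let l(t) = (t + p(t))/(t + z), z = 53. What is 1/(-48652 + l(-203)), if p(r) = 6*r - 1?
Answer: -25/1216063 ≈ -2.0558e-5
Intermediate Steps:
p(r) = -1 + 6*r
l(t) = (-1 + 7*t)/(53 + t) (l(t) = (t + (-1 + 6*t))/(t + 53) = (-1 + 7*t)/(53 + t))
1/(-48652 + l(-203)) = 1/(-48652 + (-1 + 7*(-203))/(53 - 203)) = 1/(-48652 + (-1 - 1421)/(-150)) = 1/(-48652 - 1/150*(-1422)) = 1/(-48652 + 237/25) = 1/(-1216063/25) = -25/1216063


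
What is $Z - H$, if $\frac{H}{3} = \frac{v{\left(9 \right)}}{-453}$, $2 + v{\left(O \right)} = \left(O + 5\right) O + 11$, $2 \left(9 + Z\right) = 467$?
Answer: $\frac{68069}{302} \approx 225.39$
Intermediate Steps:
$Z = \frac{449}{2}$ ($Z = -9 + \frac{1}{2} \cdot 467 = -9 + \frac{467}{2} = \frac{449}{2} \approx 224.5$)
$v{\left(O \right)} = 9 + O \left(5 + O\right)$ ($v{\left(O \right)} = -2 + \left(\left(O + 5\right) O + 11\right) = -2 + \left(\left(5 + O\right) O + 11\right) = -2 + \left(O \left(5 + O\right) + 11\right) = -2 + \left(11 + O \left(5 + O\right)\right) = 9 + O \left(5 + O\right)$)
$H = - \frac{135}{151}$ ($H = 3 \frac{9 + 9^{2} + 5 \cdot 9}{-453} = 3 \left(9 + 81 + 45\right) \left(- \frac{1}{453}\right) = 3 \cdot 135 \left(- \frac{1}{453}\right) = 3 \left(- \frac{45}{151}\right) = - \frac{135}{151} \approx -0.89404$)
$Z - H = \frac{449}{2} - - \frac{135}{151} = \frac{449}{2} + \frac{135}{151} = \frac{68069}{302}$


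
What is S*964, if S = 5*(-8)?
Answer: -38560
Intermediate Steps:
S = -40
S*964 = -40*964 = -38560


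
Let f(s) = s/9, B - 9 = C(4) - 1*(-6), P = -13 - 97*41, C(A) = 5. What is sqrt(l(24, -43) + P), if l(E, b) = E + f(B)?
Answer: I*sqrt(35674)/3 ≈ 62.959*I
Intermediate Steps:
P = -3990 (P = -13 - 3977 = -3990)
B = 20 (B = 9 + (5 - 1*(-6)) = 9 + (5 + 6) = 9 + 11 = 20)
f(s) = s/9 (f(s) = s*(1/9) = s/9)
l(E, b) = 20/9 + E (l(E, b) = E + (1/9)*20 = E + 20/9 = 20/9 + E)
sqrt(l(24, -43) + P) = sqrt((20/9 + 24) - 3990) = sqrt(236/9 - 3990) = sqrt(-35674/9) = I*sqrt(35674)/3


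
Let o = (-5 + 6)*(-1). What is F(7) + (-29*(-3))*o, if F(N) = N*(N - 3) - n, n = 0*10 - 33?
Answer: -26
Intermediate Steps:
n = -33 (n = 0 - 33 = -33)
o = -1 (o = 1*(-1) = -1)
F(N) = 33 + N*(-3 + N) (F(N) = N*(N - 3) - 1*(-33) = N*(-3 + N) + 33 = 33 + N*(-3 + N))
F(7) + (-29*(-3))*o = (33 + 7² - 3*7) - 29*(-3)*(-1) = (33 + 49 - 21) + 87*(-1) = 61 - 87 = -26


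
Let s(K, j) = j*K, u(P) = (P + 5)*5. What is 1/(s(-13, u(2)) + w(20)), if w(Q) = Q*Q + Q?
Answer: -1/35 ≈ -0.028571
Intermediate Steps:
w(Q) = Q + Q**2 (w(Q) = Q**2 + Q = Q + Q**2)
u(P) = 25 + 5*P (u(P) = (5 + P)*5 = 25 + 5*P)
s(K, j) = K*j
1/(s(-13, u(2)) + w(20)) = 1/(-13*(25 + 5*2) + 20*(1 + 20)) = 1/(-13*(25 + 10) + 20*21) = 1/(-13*35 + 420) = 1/(-455 + 420) = 1/(-35) = -1/35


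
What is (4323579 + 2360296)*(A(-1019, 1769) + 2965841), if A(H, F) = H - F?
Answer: 19804675870375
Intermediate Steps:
(4323579 + 2360296)*(A(-1019, 1769) + 2965841) = (4323579 + 2360296)*((-1019 - 1*1769) + 2965841) = 6683875*((-1019 - 1769) + 2965841) = 6683875*(-2788 + 2965841) = 6683875*2963053 = 19804675870375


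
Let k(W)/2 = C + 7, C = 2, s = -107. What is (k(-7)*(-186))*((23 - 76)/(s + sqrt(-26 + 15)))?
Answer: -1582209/955 - 14787*I*sqrt(11)/955 ≈ -1656.8 - 51.354*I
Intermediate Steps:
k(W) = 18 (k(W) = 2*(2 + 7) = 2*9 = 18)
(k(-7)*(-186))*((23 - 76)/(s + sqrt(-26 + 15))) = (18*(-186))*((23 - 76)/(-107 + sqrt(-26 + 15))) = -(-177444)/(-107 + sqrt(-11)) = -(-177444)/(-107 + I*sqrt(11)) = 177444/(-107 + I*sqrt(11))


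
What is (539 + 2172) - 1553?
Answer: 1158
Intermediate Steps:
(539 + 2172) - 1553 = 2711 - 1553 = 1158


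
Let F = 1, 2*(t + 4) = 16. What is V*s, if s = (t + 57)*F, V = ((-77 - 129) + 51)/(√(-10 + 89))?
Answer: -9455*√79/79 ≈ -1063.8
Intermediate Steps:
t = 4 (t = -4 + (½)*16 = -4 + 8 = 4)
V = -155*√79/79 (V = (-206 + 51)/(√79) = -155*√79/79 ≈ -17.439)
s = 61 (s = (4 + 57)*1 = 61*1 = 61)
V*s = -155*√79/79*61 = -9455*√79/79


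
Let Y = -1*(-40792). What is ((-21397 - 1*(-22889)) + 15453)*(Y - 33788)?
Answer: 118682780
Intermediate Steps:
Y = 40792
((-21397 - 1*(-22889)) + 15453)*(Y - 33788) = ((-21397 - 1*(-22889)) + 15453)*(40792 - 33788) = ((-21397 + 22889) + 15453)*7004 = (1492 + 15453)*7004 = 16945*7004 = 118682780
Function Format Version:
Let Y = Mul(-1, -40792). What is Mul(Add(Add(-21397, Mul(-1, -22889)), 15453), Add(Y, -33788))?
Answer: 118682780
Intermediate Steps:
Y = 40792
Mul(Add(Add(-21397, Mul(-1, -22889)), 15453), Add(Y, -33788)) = Mul(Add(Add(-21397, Mul(-1, -22889)), 15453), Add(40792, -33788)) = Mul(Add(Add(-21397, 22889), 15453), 7004) = Mul(Add(1492, 15453), 7004) = Mul(16945, 7004) = 118682780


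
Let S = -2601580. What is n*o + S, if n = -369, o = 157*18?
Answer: -3644374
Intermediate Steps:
o = 2826
n*o + S = -369*2826 - 2601580 = -1042794 - 2601580 = -3644374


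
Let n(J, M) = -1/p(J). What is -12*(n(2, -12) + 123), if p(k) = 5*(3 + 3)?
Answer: -7378/5 ≈ -1475.6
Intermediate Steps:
p(k) = 30 (p(k) = 5*6 = 30)
n(J, M) = -1/30
-12*(n(2, -12) + 123) = -12*(-1/30 + 123) = -12*3689/30 = -7378/5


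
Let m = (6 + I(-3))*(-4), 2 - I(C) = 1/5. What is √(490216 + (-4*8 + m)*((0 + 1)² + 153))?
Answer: 4*√750755/5 ≈ 693.17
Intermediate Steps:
I(C) = 9/5 (I(C) = 2 - 1/5 = 2 - 1*⅕ = 2 - ⅕ = 9/5)
m = -156/5 (m = (6 + 9/5)*(-4) = (39/5)*(-4) = -156/5 ≈ -31.200)
√(490216 + (-4*8 + m)*((0 + 1)² + 153)) = √(490216 + (-4*8 - 156/5)*((0 + 1)² + 153)) = √(490216 + (-32 - 156/5)*(1² + 153)) = √(490216 - 316*(1 + 153)/5) = √(490216 - 316/5*154) = √(490216 - 48664/5) = √(2402416/5) = 4*√750755/5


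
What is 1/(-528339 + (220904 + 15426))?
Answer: -1/292009 ≈ -3.4246e-6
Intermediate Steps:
1/(-528339 + (220904 + 15426)) = 1/(-528339 + 236330) = 1/(-292009) = -1/292009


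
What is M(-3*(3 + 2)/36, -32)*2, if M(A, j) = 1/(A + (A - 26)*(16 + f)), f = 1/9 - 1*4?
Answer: -108/17299 ≈ -0.0062431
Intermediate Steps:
f = -35/9 (f = ⅑ - 4 = -35/9 ≈ -3.8889)
M(A, j) = 1/(-2834/9 + 118*A/9) (M(A, j) = 1/(A + (A - 26)*(16 - 35/9)) = 1/(A + (-26 + A)*(109/9)) = 1/(A + (-2834/9 + 109*A/9)) = 1/(-2834/9 + 118*A/9))
M(-3*(3 + 2)/36, -32)*2 = (9/(2*(-1417 + 59*(-3*(3 + 2)/36))))*2 = (9/(2*(-1417 + 59*(-3*5*(1/36)))))*2 = (9/(2*(-1417 + 59*(-15*1/36))))*2 = (9/(2*(-1417 + 59*(-5/12))))*2 = (9/(2*(-1417 - 295/12)))*2 = (9/(2*(-17299/12)))*2 = ((9/2)*(-12/17299))*2 = -54/17299*2 = -108/17299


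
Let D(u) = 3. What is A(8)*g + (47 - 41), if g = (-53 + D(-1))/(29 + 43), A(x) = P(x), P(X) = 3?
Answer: 47/12 ≈ 3.9167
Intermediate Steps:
A(x) = 3
g = -25/36 (g = (-53 + 3)/(29 + 43) = -50/72 = -50*1/72 = -25/36 ≈ -0.69444)
A(8)*g + (47 - 41) = 3*(-25/36) + (47 - 41) = -25/12 + 6 = 47/12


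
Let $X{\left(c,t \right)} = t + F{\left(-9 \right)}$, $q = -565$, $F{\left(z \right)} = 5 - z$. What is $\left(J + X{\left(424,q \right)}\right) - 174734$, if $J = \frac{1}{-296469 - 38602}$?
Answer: $- \frac{58732920236}{335071} \approx -1.7529 \cdot 10^{5}$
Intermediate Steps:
$X{\left(c,t \right)} = 14 + t$ ($X{\left(c,t \right)} = t + \left(5 - -9\right) = t + \left(5 + 9\right) = t + 14 = 14 + t$)
$J = - \frac{1}{335071}$ ($J = \frac{1}{-335071} = - \frac{1}{335071} \approx -2.9844 \cdot 10^{-6}$)
$\left(J + X{\left(424,q \right)}\right) - 174734 = \left(- \frac{1}{335071} + \left(14 - 565\right)\right) - 174734 = \left(- \frac{1}{335071} - 551\right) - 174734 = - \frac{184624122}{335071} - 174734 = - \frac{58732920236}{335071}$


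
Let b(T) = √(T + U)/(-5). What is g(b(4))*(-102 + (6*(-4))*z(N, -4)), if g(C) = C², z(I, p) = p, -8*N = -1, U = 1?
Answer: -6/5 ≈ -1.2000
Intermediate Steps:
N = ⅛ (N = -⅛*(-1) = ⅛ ≈ 0.12500)
b(T) = -√(1 + T)/5 (b(T) = √(T + 1)/(-5) = √(1 + T)*(-⅕) = -√(1 + T)/5)
g(b(4))*(-102 + (6*(-4))*z(N, -4)) = (-√(1 + 4)/5)²*(-102 + (6*(-4))*(-4)) = (-√5/5)²*(-102 - 24*(-4)) = (-102 + 96)/5 = (⅕)*(-6) = -6/5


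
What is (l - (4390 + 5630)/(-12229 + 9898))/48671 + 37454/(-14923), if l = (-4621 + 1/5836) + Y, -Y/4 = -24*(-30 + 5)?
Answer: -8740994558051033/3293538241336476 ≈ -2.6540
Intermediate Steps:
Y = -2400 (Y = -(-96)*(-30 + 5) = -(-96)*(-25) = -4*600 = -2400)
l = -40974555/5836 (l = (-4621 + 1/5836) - 2400 = -26968155/5836 - 2400 = -40974555/5836 ≈ -7021.0)
(l - (4390 + 5630)/(-12229 + 9898))/48671 + 37454/(-14923) = (-40974555/5836 - (4390 + 5630)/(-12229 + 9898))/48671 + 37454/(-14923) = (-40974555/5836 - 10020/(-2331))*(1/48671) + 37454*(-1/14923) = (-40974555/5836 - 10020*(-1)/2331)*(1/48671) - 37454/14923 = (-40974555/5836 - 1*(-3340/777))*(1/48671) - 37454/14923 = (-40974555/5836 + 3340/777)*(1/48671) - 37454/14923 = -31817736995/4534572*1/48671 - 37454/14923 = -31817736995/220702153812 - 37454/14923 = -8740994558051033/3293538241336476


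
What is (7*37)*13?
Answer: 3367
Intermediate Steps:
(7*37)*13 = 259*13 = 3367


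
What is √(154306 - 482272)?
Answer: I*√327966 ≈ 572.68*I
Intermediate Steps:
√(154306 - 482272) = √(-327966) = I*√327966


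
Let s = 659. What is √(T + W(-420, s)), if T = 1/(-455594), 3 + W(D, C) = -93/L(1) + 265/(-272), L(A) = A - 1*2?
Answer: √21361383877184231/15490196 ≈ 9.4353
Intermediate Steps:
L(A) = -2 + A (L(A) = A - 2 = -2 + A)
W(D, C) = 24215/272 (W(D, C) = -3 + (-93/(-2 + 1) + 265/(-272)) = -3 + (-93/(-1) + 265*(-1/272)) = -3 + (-93*(-1) - 265/272) = -3 + (93 - 265/272) = -3 + 25031/272 = 24215/272)
T = -1/455594 ≈ -2.1949e-6
√(T + W(-420, s)) = √(-1/455594 + 24215/272) = √(5516104219/61960784) = √21361383877184231/15490196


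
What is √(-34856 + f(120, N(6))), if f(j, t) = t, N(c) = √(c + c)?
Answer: √(-34856 + 2*√3) ≈ 186.69*I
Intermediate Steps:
N(c) = √2*√c (N(c) = √(2*c) = √2*√c)
√(-34856 + f(120, N(6))) = √(-34856 + √2*√6) = √(-34856 + 2*√3)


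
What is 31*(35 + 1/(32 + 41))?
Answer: 79236/73 ≈ 1085.4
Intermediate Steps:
31*(35 + 1/(32 + 41)) = 31*(35 + 1/73) = 31*(2556/73) = 79236/73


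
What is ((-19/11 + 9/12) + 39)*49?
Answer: 81977/44 ≈ 1863.1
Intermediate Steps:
((-19/11 + 9/12) + 39)*49 = ((-19*1/11 + 9*(1/12)) + 39)*49 = ((-19/11 + ¾) + 39)*49 = (-43/44 + 39)*49 = (1673/44)*49 = 81977/44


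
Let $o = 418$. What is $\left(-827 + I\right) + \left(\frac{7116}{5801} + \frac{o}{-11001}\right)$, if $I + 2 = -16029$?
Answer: $- \frac{56618303840}{3358779} \approx -16857.0$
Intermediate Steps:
$I = -16031$ ($I = -2 - 16029 = -16031$)
$\left(-827 + I\right) + \left(\frac{7116}{5801} + \frac{o}{-11001}\right) = \left(-827 - 16031\right) + \left(\frac{7116}{5801} + \frac{418}{-11001}\right) = -16858 + \left(7116 \cdot \frac{1}{5801} + 418 \left(- \frac{1}{11001}\right)\right) = -16858 + \left(\frac{7116}{5801} - \frac{22}{579}\right) = -16858 + \frac{3992542}{3358779} = - \frac{56618303840}{3358779}$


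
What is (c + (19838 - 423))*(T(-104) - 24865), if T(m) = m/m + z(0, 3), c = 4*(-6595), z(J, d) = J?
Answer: 173177760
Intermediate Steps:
c = -26380
T(m) = 1 (T(m) = m/m + 0 = 1 + 0 = 1)
(c + (19838 - 423))*(T(-104) - 24865) = (-26380 + (19838 - 423))*(1 - 24865) = (-26380 + 19415)*(-24864) = -6965*(-24864) = 173177760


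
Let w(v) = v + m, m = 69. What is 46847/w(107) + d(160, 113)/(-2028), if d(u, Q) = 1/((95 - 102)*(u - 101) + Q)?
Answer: 890678593/3346200 ≈ 266.18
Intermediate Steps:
d(u, Q) = 1/(707 + Q - 7*u) (d(u, Q) = 1/(-7*(-101 + u) + Q) = 1/((707 - 7*u) + Q) = 1/(707 + Q - 7*u))
w(v) = 69 + v (w(v) = v + 69 = 69 + v)
46847/w(107) + d(160, 113)/(-2028) = 46847/(69 + 107) + 1/((707 + 113 - 7*160)*(-2028)) = 46847/176 - 1/2028/(707 + 113 - 1120) = 46847*(1/176) - 1/2028/(-300) = 46847/176 - 1/300*(-1/2028) = 46847/176 + 1/608400 = 890678593/3346200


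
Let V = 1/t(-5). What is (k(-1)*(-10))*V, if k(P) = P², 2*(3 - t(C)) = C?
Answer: -20/11 ≈ -1.8182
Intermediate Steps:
t(C) = 3 - C/2
V = 2/11 (V = 1/(3 - ½*(-5)) = 1/(3 + 5/2) = 1/(11/2) = 2/11 ≈ 0.18182)
(k(-1)*(-10))*V = ((-1)²*(-10))*(2/11) = (1*(-10))*(2/11) = -10*2/11 = -20/11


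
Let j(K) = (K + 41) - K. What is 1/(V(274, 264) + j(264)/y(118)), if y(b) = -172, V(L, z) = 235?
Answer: 172/40379 ≈ 0.0042596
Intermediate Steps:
j(K) = 41 (j(K) = (41 + K) - K = 41)
1/(V(274, 264) + j(264)/y(118)) = 1/(235 + 41/(-172)) = 1/(235 + 41*(-1/172)) = 1/(235 - 41/172) = 1/(40379/172) = 172/40379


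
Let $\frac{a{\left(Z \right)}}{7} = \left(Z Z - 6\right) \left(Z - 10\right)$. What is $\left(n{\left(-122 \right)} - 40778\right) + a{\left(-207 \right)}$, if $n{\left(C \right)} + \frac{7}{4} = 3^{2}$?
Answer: $- \frac{260477151}{4} \approx -6.5119 \cdot 10^{7}$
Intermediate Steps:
$n{\left(C \right)} = \frac{29}{4}$ ($n{\left(C \right)} = - \frac{7}{4} + 3^{2} = - \frac{7}{4} + 9 = \frac{29}{4}$)
$a{\left(Z \right)} = 7 \left(-10 + Z\right) \left(-6 + Z^{2}\right)$ ($a{\left(Z \right)} = 7 \left(Z Z - 6\right) \left(Z - 10\right) = 7 \left(Z^{2} - 6\right) \left(-10 + Z\right) = 7 \left(-6 + Z^{2}\right) \left(-10 + Z\right) = 7 \left(-10 + Z\right) \left(-6 + Z^{2}\right)$)
$\left(n{\left(-122 \right)} - 40778\right) + a{\left(-207 \right)} = \left(\frac{29}{4} - 40778\right) + \left(420 - 70 \left(-207\right)^{2} - -8694 + 7 \left(-207\right)^{3}\right) = - \frac{163083}{4} + \left(420 - 2999430 + 8694 + 7 \left(-8869743\right)\right) = - \frac{163083}{4} + \left(420 - 2999430 + 8694 - 62088201\right) = - \frac{163083}{4} - 65078517 = - \frac{260477151}{4}$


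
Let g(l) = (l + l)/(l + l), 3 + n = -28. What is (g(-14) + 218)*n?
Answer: -6789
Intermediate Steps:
n = -31 (n = -3 - 28 = -31)
g(l) = 1 (g(l) = (2*l)/((2*l)) = (2*l)*(1/(2*l)) = 1)
(g(-14) + 218)*n = (1 + 218)*(-31) = 219*(-31) = -6789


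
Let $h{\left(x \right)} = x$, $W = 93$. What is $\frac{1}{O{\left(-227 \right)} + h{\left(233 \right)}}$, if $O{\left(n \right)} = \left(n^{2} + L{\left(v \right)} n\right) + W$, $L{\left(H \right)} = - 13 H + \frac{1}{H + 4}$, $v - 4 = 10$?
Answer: $\frac{18}{1676815} \approx 1.0735 \cdot 10^{-5}$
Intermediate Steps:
$v = 14$ ($v = 4 + 10 = 14$)
$L{\left(H \right)} = \frac{1}{4 + H} - 13 H$ ($L{\left(H \right)} = - 13 H + \frac{1}{4 + H} = \frac{1}{4 + H} - 13 H$)
$O{\left(n \right)} = 93 + n^{2} - \frac{3275 n}{18}$ ($O{\left(n \right)} = \left(n^{2} + \frac{1 - 728 - 13 \cdot 14^{2}}{4 + 14} n\right) + 93 = \left(n^{2} + \frac{1 - 728 - 2548}{18} n\right) + 93 = \left(n^{2} + \frac{1}{18} \left(-3275\right) n\right) + 93 = \left(n^{2} - \frac{3275 n}{18}\right) + 93 = 93 + n^{2} - \frac{3275 n}{18}$)
$\frac{1}{O{\left(-227 \right)} + h{\left(233 \right)}} = \frac{1}{\left(93 + \left(-227\right)^{2} - - \frac{743425}{18}\right) + 233} = \frac{1}{\left(93 + 51529 + \frac{743425}{18}\right) + 233} = \frac{1}{\frac{1672621}{18} + 233} = \frac{1}{\frac{1676815}{18}} = \frac{18}{1676815}$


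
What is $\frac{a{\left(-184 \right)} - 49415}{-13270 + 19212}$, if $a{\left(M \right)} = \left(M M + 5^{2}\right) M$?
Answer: $- \frac{6283519}{5942} \approx -1057.5$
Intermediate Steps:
$a{\left(M \right)} = M \left(25 + M^{2}\right)$ ($a{\left(M \right)} = \left(M^{2} + 25\right) M = \left(25 + M^{2}\right) M = M \left(25 + M^{2}\right)$)
$\frac{a{\left(-184 \right)} - 49415}{-13270 + 19212} = \frac{- 184 \left(25 + \left(-184\right)^{2}\right) - 49415}{-13270 + 19212} = \frac{- 184 \left(25 + 33856\right) - 49415}{5942} = \left(\left(-184\right) 33881 - 49415\right) \frac{1}{5942} = \left(-6234104 - 49415\right) \frac{1}{5942} = \left(-6283519\right) \frac{1}{5942} = - \frac{6283519}{5942}$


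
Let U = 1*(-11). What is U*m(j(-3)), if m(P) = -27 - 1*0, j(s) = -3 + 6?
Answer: 297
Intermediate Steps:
j(s) = 3
m(P) = -27 (m(P) = -27 + 0 = -27)
U = -11
U*m(j(-3)) = -11*(-27) = 297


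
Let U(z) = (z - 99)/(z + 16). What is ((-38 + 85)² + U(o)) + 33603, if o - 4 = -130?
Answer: 787909/22 ≈ 35814.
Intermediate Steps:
o = -126 (o = 4 - 130 = -126)
U(z) = (-99 + z)/(16 + z)
((-38 + 85)² + U(o)) + 33603 = ((-38 + 85)² + (-99 - 126)/(16 - 126)) + 33603 = (47² - 225/(-110)) + 33603 = (2209 - 1/110*(-225)) + 33603 = (2209 + 45/22) + 33603 = 48643/22 + 33603 = 787909/22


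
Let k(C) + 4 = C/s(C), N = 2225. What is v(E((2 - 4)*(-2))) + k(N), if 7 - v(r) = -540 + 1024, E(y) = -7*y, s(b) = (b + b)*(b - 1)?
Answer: -2139487/4448 ≈ -481.00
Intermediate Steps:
s(b) = 2*b*(-1 + b) (s(b) = (2*b)*(-1 + b) = 2*b*(-1 + b))
k(C) = -4 + 1/(2*(-1 + C)) (k(C) = -4 + C/((2*C*(-1 + C))) = -4 + C*(1/(2*C*(-1 + C))) = -4 + 1/(2*(-1 + C)))
v(r) = -477 (v(r) = 7 - (-540 + 1024) = 7 - 1*484 = 7 - 484 = -477)
v(E((2 - 4)*(-2))) + k(N) = -477 + (9 - 8*2225)/(2*(-1 + 2225)) = -477 + (1/2)*(9 - 17800)/2224 = -477 + (1/2)*(1/2224)*(-17791) = -477 - 17791/4448 = -2139487/4448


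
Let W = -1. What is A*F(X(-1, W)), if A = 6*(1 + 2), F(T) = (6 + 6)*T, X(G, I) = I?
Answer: -216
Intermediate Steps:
F(T) = 12*T
A = 18 (A = 6*3 = 18)
A*F(X(-1, W)) = 18*(12*(-1)) = 18*(-12) = -216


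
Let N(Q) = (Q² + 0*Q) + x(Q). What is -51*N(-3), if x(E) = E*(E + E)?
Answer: -1377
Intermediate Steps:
x(E) = 2*E² (x(E) = E*(2*E) = 2*E²)
N(Q) = 3*Q² (N(Q) = (Q² + 0*Q) + 2*Q² = (Q² + 0) + 2*Q² = Q² + 2*Q² = 3*Q²)
-51*N(-3) = -153*(-3)² = -153*9 = -51*27 = -1377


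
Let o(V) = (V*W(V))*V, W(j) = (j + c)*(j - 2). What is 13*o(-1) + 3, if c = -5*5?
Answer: 1017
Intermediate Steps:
c = -25
W(j) = (-25 + j)*(-2 + j) (W(j) = (j - 25)*(j - 2) = (-25 + j)*(-2 + j))
o(V) = V**2*(50 + V**2 - 27*V) (o(V) = (V*(50 + V**2 - 27*V))*V = V**2*(50 + V**2 - 27*V))
13*o(-1) + 3 = 13*((-1)**2*(50 + (-1)**2 - 27*(-1))) + 3 = 13*(1*(50 + 1 + 27)) + 3 = 13*(1*78) + 3 = 13*78 + 3 = 1014 + 3 = 1017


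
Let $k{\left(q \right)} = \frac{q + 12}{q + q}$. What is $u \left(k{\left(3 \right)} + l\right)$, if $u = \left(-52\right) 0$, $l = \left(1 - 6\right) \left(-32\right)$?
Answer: $0$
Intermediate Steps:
$k{\left(q \right)} = \frac{12 + q}{2 q}$
$l = 160$ ($l = \left(1 - 6\right) \left(-32\right) = \left(-5\right) \left(-32\right) = 160$)
$u = 0$
$u \left(k{\left(3 \right)} + l\right) = 0 \left(\frac{12 + 3}{2 \cdot 3} + 160\right) = 0 \left(\frac{1}{2} \cdot \frac{1}{3} \cdot 15 + 160\right) = 0 \left(\frac{5}{2} + 160\right) = 0 \cdot \frac{325}{2} = 0$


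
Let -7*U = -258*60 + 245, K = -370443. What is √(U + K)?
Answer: I*√18045062/7 ≈ 606.85*I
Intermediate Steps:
U = 15235/7 (U = -(-258*60 + 245)/7 = -(-15480 + 245)/7 = -⅐*(-15235) = 15235/7 ≈ 2176.4)
√(U + K) = √(15235/7 - 370443) = √(-2577866/7) = I*√18045062/7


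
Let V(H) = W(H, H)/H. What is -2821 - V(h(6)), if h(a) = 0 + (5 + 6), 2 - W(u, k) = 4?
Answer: -31029/11 ≈ -2820.8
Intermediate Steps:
W(u, k) = -2 (W(u, k) = 2 - 1*4 = 2 - 4 = -2)
h(a) = 11 (h(a) = 0 + 11 = 11)
V(H) = -2/H
-2821 - V(h(6)) = -2821 - (-2)/11 = -2821 - 1*(-2/11) = -2821 + 2/11 = -31029/11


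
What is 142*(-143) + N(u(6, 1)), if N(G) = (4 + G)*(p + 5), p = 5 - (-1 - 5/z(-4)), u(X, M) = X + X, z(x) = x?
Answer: -20150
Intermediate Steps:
u(X, M) = 2*X
p = 19/4 (p = 5 - (-1 - 5/(-4)) = 5 - (-1 - 5*(-1)/4) = 5 - (-1 - 1*(-5/4)) = 5 - (-1 + 5/4) = 5 - 1*1/4 = 5 - 1/4 = 19/4 ≈ 4.7500)
N(G) = 39 + 39*G/4 (N(G) = (4 + G)*(19/4 + 5) = (4 + G)*(39/4) = 39 + 39*G/4)
142*(-143) + N(u(6, 1)) = 142*(-143) + (39 + 39*(2*6)/4) = -20306 + (39 + (39/4)*12) = -20306 + (39 + 117) = -20306 + 156 = -20150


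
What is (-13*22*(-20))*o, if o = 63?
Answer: 360360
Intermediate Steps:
(-13*22*(-20))*o = (-13*22*(-20))*63 = -286*(-20)*63 = 5720*63 = 360360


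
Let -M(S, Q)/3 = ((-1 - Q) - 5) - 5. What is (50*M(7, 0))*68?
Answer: 112200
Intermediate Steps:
M(S, Q) = 33 + 3*Q (M(S, Q) = -3*(((-1 - Q) - 5) - 5) = -3*((-6 - Q) - 5) = -3*(-11 - Q) = 33 + 3*Q)
(50*M(7, 0))*68 = (50*(33 + 3*0))*68 = (50*(33 + 0))*68 = (50*33)*68 = 1650*68 = 112200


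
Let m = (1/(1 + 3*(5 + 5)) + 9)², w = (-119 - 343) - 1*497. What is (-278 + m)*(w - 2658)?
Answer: 682737686/961 ≈ 7.1045e+5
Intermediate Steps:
w = -959 (w = -462 - 497 = -959)
m = 78400/961 (m = (1/(1 + 3*10) + 9)² = (1/(1 + 30) + 9)² = (1/31 + 9)² = (280/31)² = 78400/961 ≈ 81.582)
(-278 + m)*(w - 2658) = (-278 + 78400/961)*(-959 - 2658) = -188758/961*(-3617) = 682737686/961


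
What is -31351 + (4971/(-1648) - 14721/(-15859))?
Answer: -819432773713/26135632 ≈ -31353.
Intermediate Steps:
-31351 + (4971/(-1648) - 14721/(-15859)) = -31351 + (4971*(-1/1648) - 14721*(-1/15859)) = -31351 + (-4971/1648 + 14721/15859) = -31351 - 54574881/26135632 = -819432773713/26135632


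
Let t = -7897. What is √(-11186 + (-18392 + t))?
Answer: 5*I*√1499 ≈ 193.58*I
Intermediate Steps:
√(-11186 + (-18392 + t)) = √(-11186 + (-18392 - 7897)) = √(-11186 - 26289) = √(-37475) = 5*I*√1499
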